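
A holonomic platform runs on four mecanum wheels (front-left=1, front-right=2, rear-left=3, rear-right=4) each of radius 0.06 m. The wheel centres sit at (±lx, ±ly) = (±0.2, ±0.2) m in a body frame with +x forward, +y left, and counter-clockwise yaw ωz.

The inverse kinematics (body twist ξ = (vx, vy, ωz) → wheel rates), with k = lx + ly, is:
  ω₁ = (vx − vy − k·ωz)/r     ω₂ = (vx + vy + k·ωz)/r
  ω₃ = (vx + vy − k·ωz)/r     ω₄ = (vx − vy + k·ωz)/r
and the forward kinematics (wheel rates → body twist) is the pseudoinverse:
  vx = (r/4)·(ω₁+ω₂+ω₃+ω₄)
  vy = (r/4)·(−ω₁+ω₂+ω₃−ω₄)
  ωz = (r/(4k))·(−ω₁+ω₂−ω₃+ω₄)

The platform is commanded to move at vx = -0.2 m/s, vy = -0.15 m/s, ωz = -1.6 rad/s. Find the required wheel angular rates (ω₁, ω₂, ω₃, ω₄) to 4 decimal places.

k = lx + ly = 0.2 + 0.2 = 0.4000;  k·ωz = 0.4000·-1.6 = -0.6400
ω₁ (FL) = (vx − vy − k·ωz)/r = 0.5900/0.06 = 9.8333
ω₂ (FR) = (vx + vy + k·ωz)/r = -0.9900/0.06 = -16.5000
ω₃ (RL) = (vx + vy − k·ωz)/r = 0.2900/0.06 = 4.8333
ω₄ (RR) = (vx − vy + k·ωz)/r = -0.6900/0.06 = -11.5000

(9.8333, -16.5000, 4.8333, -11.5000)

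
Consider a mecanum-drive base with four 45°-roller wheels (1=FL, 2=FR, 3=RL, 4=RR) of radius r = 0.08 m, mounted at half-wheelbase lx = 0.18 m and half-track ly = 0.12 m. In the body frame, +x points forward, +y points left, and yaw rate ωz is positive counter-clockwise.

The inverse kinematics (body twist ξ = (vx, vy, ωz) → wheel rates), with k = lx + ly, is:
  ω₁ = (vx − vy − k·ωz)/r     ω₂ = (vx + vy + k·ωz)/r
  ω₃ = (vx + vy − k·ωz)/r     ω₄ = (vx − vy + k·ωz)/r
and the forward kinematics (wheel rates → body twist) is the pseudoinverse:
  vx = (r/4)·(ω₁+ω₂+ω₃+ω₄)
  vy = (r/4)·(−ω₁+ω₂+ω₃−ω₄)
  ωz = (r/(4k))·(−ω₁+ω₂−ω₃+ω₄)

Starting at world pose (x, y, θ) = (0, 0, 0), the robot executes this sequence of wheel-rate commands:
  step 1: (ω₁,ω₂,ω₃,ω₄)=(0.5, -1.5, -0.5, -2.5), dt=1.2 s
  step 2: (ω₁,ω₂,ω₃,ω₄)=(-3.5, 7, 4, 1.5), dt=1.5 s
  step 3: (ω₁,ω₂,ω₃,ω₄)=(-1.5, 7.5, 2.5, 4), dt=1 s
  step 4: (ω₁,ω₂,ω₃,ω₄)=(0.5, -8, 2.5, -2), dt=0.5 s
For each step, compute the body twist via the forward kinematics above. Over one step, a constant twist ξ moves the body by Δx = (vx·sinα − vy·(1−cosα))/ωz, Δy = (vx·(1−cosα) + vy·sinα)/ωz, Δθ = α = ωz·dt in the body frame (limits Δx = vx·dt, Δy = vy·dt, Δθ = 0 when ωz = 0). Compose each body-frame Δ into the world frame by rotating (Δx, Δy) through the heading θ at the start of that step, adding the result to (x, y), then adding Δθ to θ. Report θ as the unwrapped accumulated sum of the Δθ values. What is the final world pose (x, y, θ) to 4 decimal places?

(0.1871, 0.6149, 0.7467)

step 1: ξ=(vx,vy,ωz)=(-0.0800, 0.0000, -0.2667), dt=1.2 → body Δ=(-0.0944, 0.0152, -0.3200) → world pose (-0.0944, 0.0152, -0.3200)
step 2: ξ=(vx,vy,ωz)=(0.1800, 0.2600, 0.5333), dt=1.5 → body Δ=(0.0943, 0.4521, 0.8000) → world pose (0.1373, 0.4147, 0.4800)
step 3: ξ=(vx,vy,ωz)=(0.2500, 0.1500, 0.7000), dt=1.0 → body Δ=(0.1797, 0.2220, 0.7000) → world pose (0.1942, 0.6946, 1.1800)
step 4: ξ=(vx,vy,ωz)=(-0.1400, -0.0800, -0.8667), dt=0.5 → body Δ=(-0.0764, -0.0238, -0.4333) → world pose (0.1871, 0.6149, 0.7467)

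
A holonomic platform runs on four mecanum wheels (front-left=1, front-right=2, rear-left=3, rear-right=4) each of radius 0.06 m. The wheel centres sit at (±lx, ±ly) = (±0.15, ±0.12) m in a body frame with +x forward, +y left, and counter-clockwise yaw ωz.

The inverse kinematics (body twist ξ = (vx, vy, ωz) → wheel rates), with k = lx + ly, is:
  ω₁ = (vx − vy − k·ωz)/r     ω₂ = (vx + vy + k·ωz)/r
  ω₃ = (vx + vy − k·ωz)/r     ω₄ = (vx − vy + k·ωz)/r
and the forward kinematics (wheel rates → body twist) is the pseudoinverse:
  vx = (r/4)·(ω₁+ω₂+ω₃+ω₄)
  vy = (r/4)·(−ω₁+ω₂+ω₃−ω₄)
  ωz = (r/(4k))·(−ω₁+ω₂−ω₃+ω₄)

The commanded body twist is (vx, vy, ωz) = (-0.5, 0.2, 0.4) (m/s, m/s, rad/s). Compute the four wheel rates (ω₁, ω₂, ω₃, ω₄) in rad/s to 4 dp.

k = lx + ly = 0.15 + 0.12 = 0.2700;  k·ωz = 0.2700·0.4 = 0.1080
ω₁ (FL) = (vx − vy − k·ωz)/r = -0.8080/0.06 = -13.4667
ω₂ (FR) = (vx + vy + k·ωz)/r = -0.1920/0.06 = -3.2000
ω₃ (RL) = (vx + vy − k·ωz)/r = -0.4080/0.06 = -6.8000
ω₄ (RR) = (vx − vy + k·ωz)/r = -0.5920/0.06 = -9.8667

(-13.4667, -3.2000, -6.8000, -9.8667)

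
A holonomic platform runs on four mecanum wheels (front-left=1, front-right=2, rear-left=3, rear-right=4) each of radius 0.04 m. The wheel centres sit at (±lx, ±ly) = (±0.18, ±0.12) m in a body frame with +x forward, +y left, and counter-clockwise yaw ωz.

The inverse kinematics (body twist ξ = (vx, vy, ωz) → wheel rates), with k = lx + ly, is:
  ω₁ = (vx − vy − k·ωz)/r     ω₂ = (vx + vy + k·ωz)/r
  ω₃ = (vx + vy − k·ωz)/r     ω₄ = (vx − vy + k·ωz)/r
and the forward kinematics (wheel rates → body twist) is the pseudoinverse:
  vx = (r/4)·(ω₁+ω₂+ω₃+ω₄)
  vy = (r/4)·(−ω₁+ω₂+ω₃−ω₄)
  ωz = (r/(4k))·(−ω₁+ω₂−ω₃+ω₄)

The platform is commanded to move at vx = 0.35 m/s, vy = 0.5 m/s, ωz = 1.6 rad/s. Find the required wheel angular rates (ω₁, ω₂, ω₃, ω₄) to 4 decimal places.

(-15.7500, 33.2500, 9.2500, 8.2500)

k = lx + ly = 0.18 + 0.12 = 0.3000;  k·ωz = 0.3000·1.6 = 0.4800
ω₁ (FL) = (vx − vy − k·ωz)/r = -0.6300/0.04 = -15.7500
ω₂ (FR) = (vx + vy + k·ωz)/r = 1.3300/0.04 = 33.2500
ω₃ (RL) = (vx + vy − k·ωz)/r = 0.3700/0.04 = 9.2500
ω₄ (RR) = (vx − vy + k·ωz)/r = 0.3300/0.04 = 8.2500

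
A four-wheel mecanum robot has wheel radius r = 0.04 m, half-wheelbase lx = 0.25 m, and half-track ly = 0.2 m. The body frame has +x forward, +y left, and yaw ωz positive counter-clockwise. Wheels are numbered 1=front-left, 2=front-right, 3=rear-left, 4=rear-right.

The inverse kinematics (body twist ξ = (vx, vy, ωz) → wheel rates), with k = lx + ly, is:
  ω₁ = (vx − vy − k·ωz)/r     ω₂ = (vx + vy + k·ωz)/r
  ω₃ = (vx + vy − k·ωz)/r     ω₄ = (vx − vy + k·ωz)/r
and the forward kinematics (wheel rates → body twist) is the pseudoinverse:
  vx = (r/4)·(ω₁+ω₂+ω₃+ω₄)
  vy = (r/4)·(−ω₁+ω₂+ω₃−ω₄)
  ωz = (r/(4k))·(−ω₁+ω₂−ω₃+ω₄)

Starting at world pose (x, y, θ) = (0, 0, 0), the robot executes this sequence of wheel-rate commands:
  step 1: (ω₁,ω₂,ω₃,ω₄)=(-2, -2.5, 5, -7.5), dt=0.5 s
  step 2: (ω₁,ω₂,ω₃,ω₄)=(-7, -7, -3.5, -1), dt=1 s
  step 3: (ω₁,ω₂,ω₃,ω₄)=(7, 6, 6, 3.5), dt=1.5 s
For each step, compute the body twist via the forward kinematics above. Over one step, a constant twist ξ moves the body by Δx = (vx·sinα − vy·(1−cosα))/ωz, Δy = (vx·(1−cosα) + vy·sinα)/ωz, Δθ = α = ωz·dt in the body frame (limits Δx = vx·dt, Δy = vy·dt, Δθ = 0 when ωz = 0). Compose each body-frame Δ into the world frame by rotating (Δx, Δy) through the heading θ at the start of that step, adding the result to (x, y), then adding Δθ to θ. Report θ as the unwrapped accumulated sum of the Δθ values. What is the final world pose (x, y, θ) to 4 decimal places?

(0.1198, 0.0318, -0.2056)

step 1: ξ=(vx,vy,ωz)=(-0.0700, 0.1200, -0.2889), dt=0.5 → body Δ=(-0.0306, 0.0623, -0.1444) → world pose (-0.0306, 0.0623, -0.1444)
step 2: ξ=(vx,vy,ωz)=(-0.1850, -0.0250, 0.0556), dt=1.0 → body Δ=(-0.1842, -0.0301, 0.0556) → world pose (-0.2172, 0.0590, -0.0889)
step 3: ξ=(vx,vy,ωz)=(0.2250, 0.0150, -0.0778), dt=1.5 → body Δ=(0.3380, 0.0028, -0.1167) → world pose (0.1198, 0.0318, -0.2056)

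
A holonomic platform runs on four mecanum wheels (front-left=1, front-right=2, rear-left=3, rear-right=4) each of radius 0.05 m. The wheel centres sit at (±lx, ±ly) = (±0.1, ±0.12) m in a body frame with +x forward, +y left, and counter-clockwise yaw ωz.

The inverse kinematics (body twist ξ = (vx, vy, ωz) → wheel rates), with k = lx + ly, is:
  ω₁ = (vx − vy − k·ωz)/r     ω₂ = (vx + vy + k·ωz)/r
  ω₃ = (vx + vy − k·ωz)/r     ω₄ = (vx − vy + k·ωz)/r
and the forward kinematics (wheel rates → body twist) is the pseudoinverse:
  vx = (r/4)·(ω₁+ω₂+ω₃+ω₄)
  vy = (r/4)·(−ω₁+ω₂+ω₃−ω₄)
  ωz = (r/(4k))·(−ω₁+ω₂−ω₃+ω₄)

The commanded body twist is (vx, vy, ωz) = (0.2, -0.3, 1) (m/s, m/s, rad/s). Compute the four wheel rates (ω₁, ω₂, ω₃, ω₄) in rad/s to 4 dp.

(5.6000, 2.4000, -6.4000, 14.4000)

k = lx + ly = 0.1 + 0.12 = 0.2200;  k·ωz = 0.2200·1 = 0.2200
ω₁ (FL) = (vx − vy − k·ωz)/r = 0.2800/0.05 = 5.6000
ω₂ (FR) = (vx + vy + k·ωz)/r = 0.1200/0.05 = 2.4000
ω₃ (RL) = (vx + vy − k·ωz)/r = -0.3200/0.05 = -6.4000
ω₄ (RR) = (vx − vy + k·ωz)/r = 0.7200/0.05 = 14.4000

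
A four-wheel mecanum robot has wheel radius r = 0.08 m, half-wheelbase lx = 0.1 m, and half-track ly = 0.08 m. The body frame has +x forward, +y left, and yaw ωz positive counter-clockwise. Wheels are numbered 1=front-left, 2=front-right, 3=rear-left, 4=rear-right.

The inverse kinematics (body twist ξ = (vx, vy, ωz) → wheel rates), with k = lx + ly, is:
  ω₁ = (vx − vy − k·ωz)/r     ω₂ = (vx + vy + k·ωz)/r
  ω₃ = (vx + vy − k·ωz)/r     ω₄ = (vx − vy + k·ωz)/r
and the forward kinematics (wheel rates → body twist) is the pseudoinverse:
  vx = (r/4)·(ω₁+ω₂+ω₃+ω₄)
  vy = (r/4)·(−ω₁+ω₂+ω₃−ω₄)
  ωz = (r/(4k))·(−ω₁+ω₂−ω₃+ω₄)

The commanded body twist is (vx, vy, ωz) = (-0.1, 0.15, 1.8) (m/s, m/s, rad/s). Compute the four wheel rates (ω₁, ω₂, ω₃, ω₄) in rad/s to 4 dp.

k = lx + ly = 0.1 + 0.08 = 0.1800;  k·ωz = 0.1800·1.8 = 0.3240
ω₁ (FL) = (vx − vy − k·ωz)/r = -0.5740/0.08 = -7.1750
ω₂ (FR) = (vx + vy + k·ωz)/r = 0.3740/0.08 = 4.6750
ω₃ (RL) = (vx + vy − k·ωz)/r = -0.2740/0.08 = -3.4250
ω₄ (RR) = (vx − vy + k·ωz)/r = 0.0740/0.08 = 0.9250

(-7.1750, 4.6750, -3.4250, 0.9250)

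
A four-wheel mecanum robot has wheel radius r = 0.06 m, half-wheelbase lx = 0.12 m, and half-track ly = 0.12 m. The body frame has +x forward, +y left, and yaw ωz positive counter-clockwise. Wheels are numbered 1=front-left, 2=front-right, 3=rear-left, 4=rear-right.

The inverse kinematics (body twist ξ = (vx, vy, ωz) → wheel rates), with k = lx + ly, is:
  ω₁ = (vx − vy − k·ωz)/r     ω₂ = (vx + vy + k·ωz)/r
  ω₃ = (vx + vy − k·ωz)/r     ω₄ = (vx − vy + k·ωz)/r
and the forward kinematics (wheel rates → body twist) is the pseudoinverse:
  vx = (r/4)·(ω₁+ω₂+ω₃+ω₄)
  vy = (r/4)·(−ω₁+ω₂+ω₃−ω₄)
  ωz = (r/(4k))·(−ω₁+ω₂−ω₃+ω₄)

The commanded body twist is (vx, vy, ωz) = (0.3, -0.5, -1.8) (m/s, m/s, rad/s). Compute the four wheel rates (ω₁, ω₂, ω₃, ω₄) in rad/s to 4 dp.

(20.5333, -10.5333, 3.8667, 6.1333)

k = lx + ly = 0.12 + 0.12 = 0.2400;  k·ωz = 0.2400·-1.8 = -0.4320
ω₁ (FL) = (vx − vy − k·ωz)/r = 1.2320/0.06 = 20.5333
ω₂ (FR) = (vx + vy + k·ωz)/r = -0.6320/0.06 = -10.5333
ω₃ (RL) = (vx + vy − k·ωz)/r = 0.2320/0.06 = 3.8667
ω₄ (RR) = (vx − vy + k·ωz)/r = 0.3680/0.06 = 6.1333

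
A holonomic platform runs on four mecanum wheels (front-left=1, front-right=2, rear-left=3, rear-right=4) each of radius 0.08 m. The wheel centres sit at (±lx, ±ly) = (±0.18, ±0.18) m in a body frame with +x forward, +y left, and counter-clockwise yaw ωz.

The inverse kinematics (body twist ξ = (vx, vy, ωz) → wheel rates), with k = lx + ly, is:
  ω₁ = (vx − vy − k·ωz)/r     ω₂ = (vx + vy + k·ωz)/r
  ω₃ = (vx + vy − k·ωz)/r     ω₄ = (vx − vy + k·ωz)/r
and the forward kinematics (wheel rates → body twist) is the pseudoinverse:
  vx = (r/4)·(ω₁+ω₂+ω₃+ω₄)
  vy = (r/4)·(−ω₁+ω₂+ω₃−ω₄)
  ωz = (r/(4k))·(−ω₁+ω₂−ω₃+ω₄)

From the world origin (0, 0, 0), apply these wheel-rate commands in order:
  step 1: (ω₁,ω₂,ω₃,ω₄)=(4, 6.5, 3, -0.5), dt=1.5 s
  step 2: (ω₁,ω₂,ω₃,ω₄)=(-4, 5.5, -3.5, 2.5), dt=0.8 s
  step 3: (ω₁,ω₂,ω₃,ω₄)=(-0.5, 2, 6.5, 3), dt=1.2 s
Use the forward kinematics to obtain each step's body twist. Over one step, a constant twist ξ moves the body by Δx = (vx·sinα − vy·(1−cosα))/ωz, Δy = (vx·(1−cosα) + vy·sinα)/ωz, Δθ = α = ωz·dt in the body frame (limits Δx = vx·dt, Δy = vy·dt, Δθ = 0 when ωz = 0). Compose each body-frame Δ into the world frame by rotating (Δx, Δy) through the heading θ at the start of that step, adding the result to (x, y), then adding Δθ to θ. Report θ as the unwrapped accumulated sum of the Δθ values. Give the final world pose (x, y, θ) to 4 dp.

(0.5344, 0.4826, 0.5389)

step 1: ξ=(vx,vy,ωz)=(0.2600, 0.1200, -0.0556), dt=1.5 → body Δ=(0.3970, 0.1636, -0.0833) → world pose (0.3970, 0.1636, -0.0833)
step 2: ξ=(vx,vy,ωz)=(0.0100, 0.0700, 0.8611), dt=0.8 → body Δ=(-0.0112, 0.0543, 0.6889) → world pose (0.3904, 0.2186, 0.6056)
step 3: ξ=(vx,vy,ωz)=(0.2200, 0.1200, -0.0556), dt=1.2 → body Δ=(0.2686, 0.1351, -0.0667) → world pose (0.5344, 0.4826, 0.5389)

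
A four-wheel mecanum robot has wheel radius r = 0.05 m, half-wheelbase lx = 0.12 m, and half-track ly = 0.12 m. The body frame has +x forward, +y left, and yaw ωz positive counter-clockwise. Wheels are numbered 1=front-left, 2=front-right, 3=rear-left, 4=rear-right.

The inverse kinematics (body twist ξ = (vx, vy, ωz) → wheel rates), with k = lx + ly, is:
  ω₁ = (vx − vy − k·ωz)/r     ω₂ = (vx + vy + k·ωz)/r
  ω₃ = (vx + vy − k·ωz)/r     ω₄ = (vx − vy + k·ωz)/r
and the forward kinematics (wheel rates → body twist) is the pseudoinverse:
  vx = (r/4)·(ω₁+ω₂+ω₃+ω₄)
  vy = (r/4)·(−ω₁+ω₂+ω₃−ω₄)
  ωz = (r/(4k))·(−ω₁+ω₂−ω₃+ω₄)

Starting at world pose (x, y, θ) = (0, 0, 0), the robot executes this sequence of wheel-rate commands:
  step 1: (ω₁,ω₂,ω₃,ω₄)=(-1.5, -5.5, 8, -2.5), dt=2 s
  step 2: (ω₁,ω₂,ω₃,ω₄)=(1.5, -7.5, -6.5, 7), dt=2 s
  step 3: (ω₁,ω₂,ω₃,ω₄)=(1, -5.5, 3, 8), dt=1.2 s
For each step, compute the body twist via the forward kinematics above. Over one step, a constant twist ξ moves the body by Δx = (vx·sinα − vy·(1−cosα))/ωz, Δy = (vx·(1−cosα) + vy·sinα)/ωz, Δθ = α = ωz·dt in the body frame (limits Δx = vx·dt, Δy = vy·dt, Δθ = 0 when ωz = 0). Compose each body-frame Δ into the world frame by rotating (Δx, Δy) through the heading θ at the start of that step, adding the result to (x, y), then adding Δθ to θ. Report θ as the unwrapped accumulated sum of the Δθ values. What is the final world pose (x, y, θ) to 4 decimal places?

step 1: ξ=(vx,vy,ωz)=(-0.0188, 0.0813, -0.7552), dt=2.0 → body Δ=(0.0763, 0.1307, -1.5104) → world pose (0.0763, 0.1307, -1.5104)
step 2: ξ=(vx,vy,ωz)=(-0.0687, -0.2812, 0.2344), dt=2.0 → body Δ=(-0.0031, -0.5738, 0.4688) → world pose (-0.4966, 0.0992, -1.0417)
step 3: ξ=(vx,vy,ωz)=(0.0813, -0.1438, -0.0781), dt=1.2 → body Δ=(0.0893, -0.1768, -0.0938) → world pose (-0.6042, -0.0671, -1.1354)

(-0.6042, -0.0671, -1.1354)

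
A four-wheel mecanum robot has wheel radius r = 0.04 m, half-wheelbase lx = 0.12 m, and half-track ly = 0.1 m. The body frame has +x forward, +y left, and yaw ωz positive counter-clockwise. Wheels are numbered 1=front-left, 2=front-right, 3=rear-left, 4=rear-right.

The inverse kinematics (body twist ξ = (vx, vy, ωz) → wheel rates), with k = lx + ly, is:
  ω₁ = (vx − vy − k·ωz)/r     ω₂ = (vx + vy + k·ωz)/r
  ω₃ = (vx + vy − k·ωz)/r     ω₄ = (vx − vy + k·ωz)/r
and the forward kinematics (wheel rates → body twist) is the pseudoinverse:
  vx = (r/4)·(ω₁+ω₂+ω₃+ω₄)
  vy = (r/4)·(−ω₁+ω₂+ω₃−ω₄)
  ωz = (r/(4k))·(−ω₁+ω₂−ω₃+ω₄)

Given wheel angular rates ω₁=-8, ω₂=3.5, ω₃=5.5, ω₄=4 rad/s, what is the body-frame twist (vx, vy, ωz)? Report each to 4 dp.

(0.0500, 0.1300, 0.4545)

k = lx + ly = 0.12 + 0.1 = 0.2200
ω₁+ω₂+ω₃+ω₄ = 5.0000  →  vx = (0.04/4)·5.0000 = 0.0500
−ω₁+ω₂+ω₃−ω₄ = 13.0000  →  vy = (0.04/4)·13.0000 = 0.1300
−ω₁+ω₂−ω₃+ω₄ = 10.0000  →  ωz = (0.04/0.8800)·10.0000 = 0.4545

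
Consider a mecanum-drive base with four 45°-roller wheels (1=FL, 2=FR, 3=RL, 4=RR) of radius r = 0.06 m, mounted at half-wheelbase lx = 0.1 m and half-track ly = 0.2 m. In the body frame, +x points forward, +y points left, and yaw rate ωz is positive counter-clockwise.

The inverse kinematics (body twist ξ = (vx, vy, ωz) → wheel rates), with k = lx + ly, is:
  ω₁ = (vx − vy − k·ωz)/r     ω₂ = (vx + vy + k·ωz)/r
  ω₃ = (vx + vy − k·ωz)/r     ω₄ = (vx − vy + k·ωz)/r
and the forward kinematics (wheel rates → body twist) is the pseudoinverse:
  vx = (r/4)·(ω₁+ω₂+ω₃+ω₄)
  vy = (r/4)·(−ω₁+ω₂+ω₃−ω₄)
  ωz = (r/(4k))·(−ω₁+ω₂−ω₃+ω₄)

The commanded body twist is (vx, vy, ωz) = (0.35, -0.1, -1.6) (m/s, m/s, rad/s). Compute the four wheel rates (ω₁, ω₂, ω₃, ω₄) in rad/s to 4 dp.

k = lx + ly = 0.1 + 0.2 = 0.3000;  k·ωz = 0.3000·-1.6 = -0.4800
ω₁ (FL) = (vx − vy − k·ωz)/r = 0.9300/0.06 = 15.5000
ω₂ (FR) = (vx + vy + k·ωz)/r = -0.2300/0.06 = -3.8333
ω₃ (RL) = (vx + vy − k·ωz)/r = 0.7300/0.06 = 12.1667
ω₄ (RR) = (vx − vy + k·ωz)/r = -0.0300/0.06 = -0.5000

(15.5000, -3.8333, 12.1667, -0.5000)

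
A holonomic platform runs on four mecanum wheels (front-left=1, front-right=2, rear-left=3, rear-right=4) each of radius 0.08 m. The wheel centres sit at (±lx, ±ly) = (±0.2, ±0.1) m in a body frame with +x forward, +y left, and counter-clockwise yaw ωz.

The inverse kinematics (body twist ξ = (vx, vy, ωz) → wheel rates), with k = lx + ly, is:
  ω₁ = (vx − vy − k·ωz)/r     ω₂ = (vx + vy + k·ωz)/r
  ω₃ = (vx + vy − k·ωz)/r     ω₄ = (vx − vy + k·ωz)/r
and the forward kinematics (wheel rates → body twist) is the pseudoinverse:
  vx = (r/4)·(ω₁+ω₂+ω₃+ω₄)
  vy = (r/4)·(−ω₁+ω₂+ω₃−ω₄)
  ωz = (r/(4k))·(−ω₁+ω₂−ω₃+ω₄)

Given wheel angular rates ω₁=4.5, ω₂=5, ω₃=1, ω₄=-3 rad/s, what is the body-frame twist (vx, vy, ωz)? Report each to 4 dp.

(0.1500, 0.0900, -0.2333)

k = lx + ly = 0.2 + 0.1 = 0.3000
ω₁+ω₂+ω₃+ω₄ = 7.5000  →  vx = (0.08/4)·7.5000 = 0.1500
−ω₁+ω₂+ω₃−ω₄ = 4.5000  →  vy = (0.08/4)·4.5000 = 0.0900
−ω₁+ω₂−ω₃+ω₄ = -3.5000  →  ωz = (0.08/1.2000)·-3.5000 = -0.2333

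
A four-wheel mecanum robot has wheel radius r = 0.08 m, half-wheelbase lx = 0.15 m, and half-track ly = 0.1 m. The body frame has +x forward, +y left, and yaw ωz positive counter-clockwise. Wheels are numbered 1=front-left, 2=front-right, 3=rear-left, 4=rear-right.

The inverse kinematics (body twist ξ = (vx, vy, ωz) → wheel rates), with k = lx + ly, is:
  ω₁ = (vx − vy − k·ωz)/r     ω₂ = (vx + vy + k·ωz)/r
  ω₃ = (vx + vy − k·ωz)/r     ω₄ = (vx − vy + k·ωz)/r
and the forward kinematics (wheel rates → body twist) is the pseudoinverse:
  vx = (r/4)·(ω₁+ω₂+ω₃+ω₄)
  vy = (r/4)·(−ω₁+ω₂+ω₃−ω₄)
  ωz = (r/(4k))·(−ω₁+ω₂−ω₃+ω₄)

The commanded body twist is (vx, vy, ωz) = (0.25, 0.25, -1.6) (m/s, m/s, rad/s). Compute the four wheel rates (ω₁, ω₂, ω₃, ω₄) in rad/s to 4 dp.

k = lx + ly = 0.15 + 0.1 = 0.2500;  k·ωz = 0.2500·-1.6 = -0.4000
ω₁ (FL) = (vx − vy − k·ωz)/r = 0.4000/0.08 = 5.0000
ω₂ (FR) = (vx + vy + k·ωz)/r = 0.1000/0.08 = 1.2500
ω₃ (RL) = (vx + vy − k·ωz)/r = 0.9000/0.08 = 11.2500
ω₄ (RR) = (vx − vy + k·ωz)/r = -0.4000/0.08 = -5.0000

(5.0000, 1.2500, 11.2500, -5.0000)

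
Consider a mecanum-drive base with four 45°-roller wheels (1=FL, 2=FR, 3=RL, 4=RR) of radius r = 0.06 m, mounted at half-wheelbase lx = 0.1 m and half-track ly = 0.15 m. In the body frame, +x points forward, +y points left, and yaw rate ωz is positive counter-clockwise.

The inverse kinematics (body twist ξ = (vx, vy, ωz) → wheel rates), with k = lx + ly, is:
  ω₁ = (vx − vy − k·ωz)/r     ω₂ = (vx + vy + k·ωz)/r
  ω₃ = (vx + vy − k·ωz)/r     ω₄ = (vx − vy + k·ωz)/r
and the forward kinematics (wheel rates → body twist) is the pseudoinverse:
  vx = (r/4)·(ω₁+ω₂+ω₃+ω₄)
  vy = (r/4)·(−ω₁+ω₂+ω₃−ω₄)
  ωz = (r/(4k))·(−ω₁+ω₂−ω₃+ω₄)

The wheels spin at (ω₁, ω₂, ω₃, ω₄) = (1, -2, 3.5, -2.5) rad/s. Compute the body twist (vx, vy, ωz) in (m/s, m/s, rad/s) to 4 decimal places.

k = lx + ly = 0.1 + 0.15 = 0.2500
ω₁+ω₂+ω₃+ω₄ = 0.0000  →  vx = (0.06/4)·0.0000 = 0.0000
−ω₁+ω₂+ω₃−ω₄ = 3.0000  →  vy = (0.06/4)·3.0000 = 0.0450
−ω₁+ω₂−ω₃+ω₄ = -9.0000  →  ωz = (0.06/1.0000)·-9.0000 = -0.5400

(0.0000, 0.0450, -0.5400)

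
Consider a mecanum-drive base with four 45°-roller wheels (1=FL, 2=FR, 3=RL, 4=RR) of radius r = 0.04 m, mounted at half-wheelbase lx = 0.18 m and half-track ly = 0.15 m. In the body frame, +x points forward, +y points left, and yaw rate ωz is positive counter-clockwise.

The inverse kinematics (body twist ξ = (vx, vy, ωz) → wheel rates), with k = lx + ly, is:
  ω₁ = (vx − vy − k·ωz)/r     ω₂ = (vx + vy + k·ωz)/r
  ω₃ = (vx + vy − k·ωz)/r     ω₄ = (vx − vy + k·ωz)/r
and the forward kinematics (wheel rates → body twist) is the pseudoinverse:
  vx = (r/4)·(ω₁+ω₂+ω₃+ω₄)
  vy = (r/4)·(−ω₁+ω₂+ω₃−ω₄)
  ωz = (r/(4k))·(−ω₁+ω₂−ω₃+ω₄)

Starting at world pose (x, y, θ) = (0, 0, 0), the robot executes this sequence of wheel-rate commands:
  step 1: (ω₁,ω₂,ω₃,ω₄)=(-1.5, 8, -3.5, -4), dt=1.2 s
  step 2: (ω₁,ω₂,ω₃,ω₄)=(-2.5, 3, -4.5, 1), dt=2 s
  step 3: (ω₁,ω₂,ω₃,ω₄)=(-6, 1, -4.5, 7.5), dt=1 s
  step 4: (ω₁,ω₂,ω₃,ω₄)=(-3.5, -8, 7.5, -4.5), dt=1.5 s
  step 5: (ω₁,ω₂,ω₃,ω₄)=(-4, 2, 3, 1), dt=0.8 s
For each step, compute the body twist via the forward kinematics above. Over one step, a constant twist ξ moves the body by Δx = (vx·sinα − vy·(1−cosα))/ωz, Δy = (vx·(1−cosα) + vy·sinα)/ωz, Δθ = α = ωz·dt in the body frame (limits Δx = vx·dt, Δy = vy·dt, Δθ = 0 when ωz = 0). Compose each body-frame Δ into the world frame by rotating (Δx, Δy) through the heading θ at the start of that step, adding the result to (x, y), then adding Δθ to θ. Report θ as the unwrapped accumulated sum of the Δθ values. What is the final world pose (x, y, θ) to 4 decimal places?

(-0.2225, 0.0249, 0.9167)

step 1: ξ=(vx,vy,ωz)=(-0.0100, 0.1000, 0.2727), dt=1.2 → body Δ=(-0.0312, 0.1159, 0.3273) → world pose (-0.0312, 0.1159, 0.3273)
step 2: ξ=(vx,vy,ωz)=(-0.0300, 0.0000, 0.3333), dt=2.0 → body Δ=(-0.0557, -0.0193, 0.6667) → world pose (-0.0778, 0.0798, 0.9939)
step 3: ξ=(vx,vy,ωz)=(-0.0200, -0.0500, 0.5758), dt=1.0 → body Δ=(-0.0049, -0.0529, 0.5758) → world pose (-0.0361, 0.0468, 1.5697)
step 4: ξ=(vx,vy,ωz)=(-0.0850, 0.0750, -0.5000), dt=1.5 → body Δ=(-0.0756, 0.1479, -0.7500) → world pose (-0.1840, -0.0286, 0.8197)
step 5: ξ=(vx,vy,ωz)=(0.0200, 0.0800, 0.1212), dt=0.8 → body Δ=(0.0129, 0.0647, 0.0970) → world pose (-0.2225, 0.0249, 0.9167)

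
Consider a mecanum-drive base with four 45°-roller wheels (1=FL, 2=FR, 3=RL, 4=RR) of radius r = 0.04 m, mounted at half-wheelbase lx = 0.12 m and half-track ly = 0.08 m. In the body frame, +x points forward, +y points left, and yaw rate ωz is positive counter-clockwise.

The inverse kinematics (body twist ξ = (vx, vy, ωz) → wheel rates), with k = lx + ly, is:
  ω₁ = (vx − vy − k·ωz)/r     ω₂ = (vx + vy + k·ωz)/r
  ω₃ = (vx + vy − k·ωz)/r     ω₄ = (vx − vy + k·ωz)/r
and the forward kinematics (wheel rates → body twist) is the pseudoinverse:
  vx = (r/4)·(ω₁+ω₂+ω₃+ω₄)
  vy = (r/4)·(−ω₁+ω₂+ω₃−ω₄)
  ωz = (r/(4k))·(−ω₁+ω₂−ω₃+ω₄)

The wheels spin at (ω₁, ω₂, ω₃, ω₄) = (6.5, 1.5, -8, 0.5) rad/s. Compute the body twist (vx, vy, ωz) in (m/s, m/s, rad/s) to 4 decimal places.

(0.0050, -0.1350, 0.1750)

k = lx + ly = 0.12 + 0.08 = 0.2000
ω₁+ω₂+ω₃+ω₄ = 0.5000  →  vx = (0.04/4)·0.5000 = 0.0050
−ω₁+ω₂+ω₃−ω₄ = -13.5000  →  vy = (0.04/4)·-13.5000 = -0.1350
−ω₁+ω₂−ω₃+ω₄ = 3.5000  →  ωz = (0.04/0.8000)·3.5000 = 0.1750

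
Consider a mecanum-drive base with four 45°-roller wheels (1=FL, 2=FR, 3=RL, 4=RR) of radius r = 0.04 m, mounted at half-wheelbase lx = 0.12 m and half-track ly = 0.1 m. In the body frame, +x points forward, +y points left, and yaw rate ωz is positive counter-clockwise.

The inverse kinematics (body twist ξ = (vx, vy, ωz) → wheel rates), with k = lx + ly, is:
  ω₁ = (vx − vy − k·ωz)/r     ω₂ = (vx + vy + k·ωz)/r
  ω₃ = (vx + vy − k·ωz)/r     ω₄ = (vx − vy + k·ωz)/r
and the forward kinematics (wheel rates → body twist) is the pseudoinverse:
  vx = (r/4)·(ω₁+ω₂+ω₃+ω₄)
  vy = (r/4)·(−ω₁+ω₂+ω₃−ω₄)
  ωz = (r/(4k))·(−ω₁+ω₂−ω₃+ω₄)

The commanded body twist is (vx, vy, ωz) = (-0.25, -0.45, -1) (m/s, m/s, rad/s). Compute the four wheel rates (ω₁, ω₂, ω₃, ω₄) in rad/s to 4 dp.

(10.5000, -23.0000, -12.0000, -0.5000)

k = lx + ly = 0.12 + 0.1 = 0.2200;  k·ωz = 0.2200·-1 = -0.2200
ω₁ (FL) = (vx − vy − k·ωz)/r = 0.4200/0.04 = 10.5000
ω₂ (FR) = (vx + vy + k·ωz)/r = -0.9200/0.04 = -23.0000
ω₃ (RL) = (vx + vy − k·ωz)/r = -0.4800/0.04 = -12.0000
ω₄ (RR) = (vx − vy + k·ωz)/r = -0.0200/0.04 = -0.5000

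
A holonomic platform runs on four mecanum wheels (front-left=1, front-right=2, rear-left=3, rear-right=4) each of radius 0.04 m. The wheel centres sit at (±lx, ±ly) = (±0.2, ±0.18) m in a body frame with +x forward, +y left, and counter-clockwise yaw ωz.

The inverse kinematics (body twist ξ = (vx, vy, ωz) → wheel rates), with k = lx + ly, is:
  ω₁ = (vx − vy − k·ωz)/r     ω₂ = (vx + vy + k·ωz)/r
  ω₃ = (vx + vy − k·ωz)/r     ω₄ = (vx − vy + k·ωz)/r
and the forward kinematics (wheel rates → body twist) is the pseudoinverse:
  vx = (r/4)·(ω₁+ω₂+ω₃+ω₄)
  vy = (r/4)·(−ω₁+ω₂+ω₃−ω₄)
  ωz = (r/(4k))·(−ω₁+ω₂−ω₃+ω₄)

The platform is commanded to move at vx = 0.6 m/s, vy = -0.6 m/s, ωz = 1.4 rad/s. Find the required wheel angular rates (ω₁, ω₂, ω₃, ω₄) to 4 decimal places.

k = lx + ly = 0.2 + 0.18 = 0.3800;  k·ωz = 0.3800·1.4 = 0.5320
ω₁ (FL) = (vx − vy − k·ωz)/r = 0.6680/0.04 = 16.7000
ω₂ (FR) = (vx + vy + k·ωz)/r = 0.5320/0.04 = 13.3000
ω₃ (RL) = (vx + vy − k·ωz)/r = -0.5320/0.04 = -13.3000
ω₄ (RR) = (vx − vy + k·ωz)/r = 1.7320/0.04 = 43.3000

(16.7000, 13.3000, -13.3000, 43.3000)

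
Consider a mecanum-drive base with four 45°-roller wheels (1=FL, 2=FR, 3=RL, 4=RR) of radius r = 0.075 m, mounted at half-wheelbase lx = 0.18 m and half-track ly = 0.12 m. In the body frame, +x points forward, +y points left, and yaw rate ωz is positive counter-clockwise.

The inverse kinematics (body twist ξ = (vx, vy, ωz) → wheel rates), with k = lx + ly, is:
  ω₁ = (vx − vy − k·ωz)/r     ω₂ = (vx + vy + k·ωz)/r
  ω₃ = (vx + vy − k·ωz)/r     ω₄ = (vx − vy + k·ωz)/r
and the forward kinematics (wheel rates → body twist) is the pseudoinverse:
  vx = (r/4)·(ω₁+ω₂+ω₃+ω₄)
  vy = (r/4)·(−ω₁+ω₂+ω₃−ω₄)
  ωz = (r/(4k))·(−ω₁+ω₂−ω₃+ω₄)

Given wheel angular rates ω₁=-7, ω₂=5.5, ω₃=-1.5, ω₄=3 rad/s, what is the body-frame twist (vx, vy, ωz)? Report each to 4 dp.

k = lx + ly = 0.18 + 0.12 = 0.3000
ω₁+ω₂+ω₃+ω₄ = 0.0000  →  vx = (0.075/4)·0.0000 = 0.0000
−ω₁+ω₂+ω₃−ω₄ = 8.0000  →  vy = (0.075/4)·8.0000 = 0.1500
−ω₁+ω₂−ω₃+ω₄ = 17.0000  →  ωz = (0.075/1.2000)·17.0000 = 1.0625

(0.0000, 0.1500, 1.0625)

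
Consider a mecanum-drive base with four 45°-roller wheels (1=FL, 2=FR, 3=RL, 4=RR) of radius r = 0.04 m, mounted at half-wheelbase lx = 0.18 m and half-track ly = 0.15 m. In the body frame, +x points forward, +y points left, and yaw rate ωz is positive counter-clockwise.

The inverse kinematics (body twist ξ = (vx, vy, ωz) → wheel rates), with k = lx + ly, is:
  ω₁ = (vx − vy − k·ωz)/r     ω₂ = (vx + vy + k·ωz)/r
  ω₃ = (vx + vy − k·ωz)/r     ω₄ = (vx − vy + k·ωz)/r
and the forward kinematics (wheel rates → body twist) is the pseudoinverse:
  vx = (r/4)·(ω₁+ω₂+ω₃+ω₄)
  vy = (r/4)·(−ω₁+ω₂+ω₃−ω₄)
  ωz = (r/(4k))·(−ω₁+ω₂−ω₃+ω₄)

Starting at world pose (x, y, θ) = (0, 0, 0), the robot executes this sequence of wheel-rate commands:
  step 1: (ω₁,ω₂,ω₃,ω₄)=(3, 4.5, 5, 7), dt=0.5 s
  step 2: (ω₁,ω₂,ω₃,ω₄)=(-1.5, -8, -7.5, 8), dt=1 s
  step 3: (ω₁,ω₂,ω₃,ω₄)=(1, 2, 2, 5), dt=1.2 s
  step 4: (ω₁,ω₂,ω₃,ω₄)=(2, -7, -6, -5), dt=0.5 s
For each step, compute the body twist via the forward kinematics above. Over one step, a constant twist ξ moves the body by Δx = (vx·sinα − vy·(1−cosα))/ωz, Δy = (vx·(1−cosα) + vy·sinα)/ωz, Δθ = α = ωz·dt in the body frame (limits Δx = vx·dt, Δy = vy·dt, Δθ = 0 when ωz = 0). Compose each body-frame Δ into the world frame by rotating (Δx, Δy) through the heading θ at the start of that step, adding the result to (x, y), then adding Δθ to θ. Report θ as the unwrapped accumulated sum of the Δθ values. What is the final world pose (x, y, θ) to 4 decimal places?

(0.1171, -0.2855, 0.3500)

step 1: ξ=(vx,vy,ωz)=(0.1950, -0.0050, 0.1061), dt=0.5 → body Δ=(0.0975, 0.0001, 0.0530) → world pose (0.0975, 0.0001, 0.0530)
step 2: ξ=(vx,vy,ωz)=(-0.0900, -0.2200, 0.2727), dt=1.0 → body Δ=(-0.0591, -0.2295, 0.2727) → world pose (0.0507, -0.2322, 0.3258)
step 3: ξ=(vx,vy,ωz)=(0.1000, -0.0200, 0.1212), dt=1.2 → body Δ=(0.1213, -0.0152, 0.1455) → world pose (0.1705, -0.2078, 0.4712)
step 4: ξ=(vx,vy,ωz)=(-0.1600, -0.1000, -0.2424), dt=0.5 → body Δ=(-0.0828, -0.0450, -0.1212) → world pose (0.1171, -0.2855, 0.3500)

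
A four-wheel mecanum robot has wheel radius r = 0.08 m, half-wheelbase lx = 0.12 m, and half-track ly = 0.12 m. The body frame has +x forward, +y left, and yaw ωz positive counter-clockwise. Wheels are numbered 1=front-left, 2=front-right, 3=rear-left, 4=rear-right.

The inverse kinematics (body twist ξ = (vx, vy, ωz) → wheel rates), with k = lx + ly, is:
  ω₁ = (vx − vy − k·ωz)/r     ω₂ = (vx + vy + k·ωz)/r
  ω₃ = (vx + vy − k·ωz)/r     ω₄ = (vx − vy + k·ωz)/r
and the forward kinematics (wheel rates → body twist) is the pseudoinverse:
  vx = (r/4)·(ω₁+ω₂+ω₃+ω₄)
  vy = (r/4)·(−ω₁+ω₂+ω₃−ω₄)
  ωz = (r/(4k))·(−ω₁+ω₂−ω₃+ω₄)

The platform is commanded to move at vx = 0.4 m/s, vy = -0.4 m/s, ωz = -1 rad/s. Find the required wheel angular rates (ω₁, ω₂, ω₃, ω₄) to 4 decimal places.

k = lx + ly = 0.12 + 0.12 = 0.2400;  k·ωz = 0.2400·-1 = -0.2400
ω₁ (FL) = (vx − vy − k·ωz)/r = 1.0400/0.08 = 13.0000
ω₂ (FR) = (vx + vy + k·ωz)/r = -0.2400/0.08 = -3.0000
ω₃ (RL) = (vx + vy − k·ωz)/r = 0.2400/0.08 = 3.0000
ω₄ (RR) = (vx − vy + k·ωz)/r = 0.5600/0.08 = 7.0000

(13.0000, -3.0000, 3.0000, 7.0000)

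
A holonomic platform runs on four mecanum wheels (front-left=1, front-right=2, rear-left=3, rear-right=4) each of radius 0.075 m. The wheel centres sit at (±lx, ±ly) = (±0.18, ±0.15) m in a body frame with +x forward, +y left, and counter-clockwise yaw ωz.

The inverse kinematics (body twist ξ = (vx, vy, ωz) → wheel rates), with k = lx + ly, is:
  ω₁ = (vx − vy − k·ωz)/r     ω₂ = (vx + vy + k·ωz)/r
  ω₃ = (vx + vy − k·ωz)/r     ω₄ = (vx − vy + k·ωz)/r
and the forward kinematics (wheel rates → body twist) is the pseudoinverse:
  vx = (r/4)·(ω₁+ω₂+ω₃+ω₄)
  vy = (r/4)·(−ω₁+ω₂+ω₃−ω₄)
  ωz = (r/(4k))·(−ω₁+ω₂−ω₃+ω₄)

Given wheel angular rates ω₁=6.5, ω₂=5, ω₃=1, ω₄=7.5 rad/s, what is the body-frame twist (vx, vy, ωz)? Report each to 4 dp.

(0.3750, -0.1500, 0.2841)

k = lx + ly = 0.18 + 0.15 = 0.3300
ω₁+ω₂+ω₃+ω₄ = 20.0000  →  vx = (0.075/4)·20.0000 = 0.3750
−ω₁+ω₂+ω₃−ω₄ = -8.0000  →  vy = (0.075/4)·-8.0000 = -0.1500
−ω₁+ω₂−ω₃+ω₄ = 5.0000  →  ωz = (0.075/1.3200)·5.0000 = 0.2841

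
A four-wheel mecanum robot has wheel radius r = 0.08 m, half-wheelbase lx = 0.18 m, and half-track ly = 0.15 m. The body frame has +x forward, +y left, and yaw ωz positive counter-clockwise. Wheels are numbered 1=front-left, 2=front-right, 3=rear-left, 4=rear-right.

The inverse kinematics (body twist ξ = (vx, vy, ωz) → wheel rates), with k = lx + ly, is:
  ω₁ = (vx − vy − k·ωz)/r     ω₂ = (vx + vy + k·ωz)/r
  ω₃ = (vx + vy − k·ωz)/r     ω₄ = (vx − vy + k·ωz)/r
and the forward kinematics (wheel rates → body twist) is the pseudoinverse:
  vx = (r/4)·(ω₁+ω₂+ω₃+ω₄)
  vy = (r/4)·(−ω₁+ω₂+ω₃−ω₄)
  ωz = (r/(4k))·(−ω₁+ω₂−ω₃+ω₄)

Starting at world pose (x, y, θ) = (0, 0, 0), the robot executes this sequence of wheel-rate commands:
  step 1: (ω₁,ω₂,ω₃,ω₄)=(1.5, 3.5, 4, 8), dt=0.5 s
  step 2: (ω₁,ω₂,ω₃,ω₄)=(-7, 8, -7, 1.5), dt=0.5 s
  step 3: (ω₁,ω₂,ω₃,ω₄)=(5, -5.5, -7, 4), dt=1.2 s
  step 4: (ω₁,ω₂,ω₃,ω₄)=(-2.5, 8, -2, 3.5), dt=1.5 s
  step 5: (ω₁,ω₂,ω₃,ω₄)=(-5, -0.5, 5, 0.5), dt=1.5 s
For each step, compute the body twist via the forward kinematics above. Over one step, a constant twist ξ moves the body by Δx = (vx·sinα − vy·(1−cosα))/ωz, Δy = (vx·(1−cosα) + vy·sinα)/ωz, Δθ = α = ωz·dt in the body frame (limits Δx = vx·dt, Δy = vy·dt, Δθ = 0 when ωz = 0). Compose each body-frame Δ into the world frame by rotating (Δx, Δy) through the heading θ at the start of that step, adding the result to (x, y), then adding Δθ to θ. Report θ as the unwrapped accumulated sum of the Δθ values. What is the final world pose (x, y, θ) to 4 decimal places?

(0.1184, -0.3716, 2.3848)

step 1: ξ=(vx,vy,ωz)=(0.3400, -0.0400, 0.3636), dt=0.5 → body Δ=(0.1709, -0.0045, 0.1818) → world pose (0.1709, -0.0045, 0.1818)
step 2: ξ=(vx,vy,ωz)=(-0.0900, 0.1300, 1.4242), dt=0.5 → body Δ=(-0.0635, 0.0443, 0.7121) → world pose (0.1004, 0.0276, 0.8939)
step 3: ξ=(vx,vy,ωz)=(-0.0700, -0.4300, 0.0303), dt=1.2 → body Δ=(-0.0746, -0.5174, 0.0364) → world pose (0.4571, -0.3546, 0.9303)
step 4: ξ=(vx,vy,ωz)=(0.1400, 0.1000, 0.9697), dt=1.5 → body Δ=(0.0522, 0.2301, 1.4545) → world pose (0.3038, -0.1753, 2.3848)
step 5: ξ=(vx,vy,ωz)=(0.0000, 0.1800, 0.0000), dt=1.5 → body Δ=(0.0000, 0.2700, 0.0000) → world pose (0.1184, -0.3716, 2.3848)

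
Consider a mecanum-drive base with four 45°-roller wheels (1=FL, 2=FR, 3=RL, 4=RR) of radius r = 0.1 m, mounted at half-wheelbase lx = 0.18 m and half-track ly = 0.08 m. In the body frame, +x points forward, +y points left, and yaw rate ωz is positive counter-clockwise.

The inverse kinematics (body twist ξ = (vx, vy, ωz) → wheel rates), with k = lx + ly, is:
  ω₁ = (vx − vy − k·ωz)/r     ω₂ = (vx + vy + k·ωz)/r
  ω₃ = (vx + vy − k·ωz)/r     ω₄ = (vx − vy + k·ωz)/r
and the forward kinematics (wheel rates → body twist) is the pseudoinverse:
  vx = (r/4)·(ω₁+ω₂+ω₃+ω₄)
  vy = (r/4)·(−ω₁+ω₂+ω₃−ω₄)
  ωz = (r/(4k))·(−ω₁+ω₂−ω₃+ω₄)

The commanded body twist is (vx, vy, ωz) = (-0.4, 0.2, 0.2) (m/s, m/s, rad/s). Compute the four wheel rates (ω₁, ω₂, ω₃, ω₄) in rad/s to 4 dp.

k = lx + ly = 0.18 + 0.08 = 0.2600;  k·ωz = 0.2600·0.2 = 0.0520
ω₁ (FL) = (vx − vy − k·ωz)/r = -0.6520/0.1 = -6.5200
ω₂ (FR) = (vx + vy + k·ωz)/r = -0.1480/0.1 = -1.4800
ω₃ (RL) = (vx + vy − k·ωz)/r = -0.2520/0.1 = -2.5200
ω₄ (RR) = (vx − vy + k·ωz)/r = -0.5480/0.1 = -5.4800

(-6.5200, -1.4800, -2.5200, -5.4800)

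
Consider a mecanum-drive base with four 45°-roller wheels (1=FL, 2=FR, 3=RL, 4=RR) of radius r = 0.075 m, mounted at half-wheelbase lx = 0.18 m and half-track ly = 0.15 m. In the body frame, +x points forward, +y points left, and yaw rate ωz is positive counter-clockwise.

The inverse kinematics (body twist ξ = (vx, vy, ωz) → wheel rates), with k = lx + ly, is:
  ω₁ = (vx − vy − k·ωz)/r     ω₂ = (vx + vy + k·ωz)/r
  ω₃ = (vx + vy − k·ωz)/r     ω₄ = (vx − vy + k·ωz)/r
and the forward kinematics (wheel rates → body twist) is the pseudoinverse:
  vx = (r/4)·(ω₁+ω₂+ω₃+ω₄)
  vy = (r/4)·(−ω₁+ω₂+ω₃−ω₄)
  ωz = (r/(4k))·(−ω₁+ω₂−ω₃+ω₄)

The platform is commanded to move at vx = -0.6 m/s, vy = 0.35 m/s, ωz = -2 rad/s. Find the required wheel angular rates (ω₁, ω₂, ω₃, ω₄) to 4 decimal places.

k = lx + ly = 0.18 + 0.15 = 0.3300;  k·ωz = 0.3300·-2 = -0.6600
ω₁ (FL) = (vx − vy − k·ωz)/r = -0.2900/0.075 = -3.8667
ω₂ (FR) = (vx + vy + k·ωz)/r = -0.9100/0.075 = -12.1333
ω₃ (RL) = (vx + vy − k·ωz)/r = 0.4100/0.075 = 5.4667
ω₄ (RR) = (vx − vy + k·ωz)/r = -1.6100/0.075 = -21.4667

(-3.8667, -12.1333, 5.4667, -21.4667)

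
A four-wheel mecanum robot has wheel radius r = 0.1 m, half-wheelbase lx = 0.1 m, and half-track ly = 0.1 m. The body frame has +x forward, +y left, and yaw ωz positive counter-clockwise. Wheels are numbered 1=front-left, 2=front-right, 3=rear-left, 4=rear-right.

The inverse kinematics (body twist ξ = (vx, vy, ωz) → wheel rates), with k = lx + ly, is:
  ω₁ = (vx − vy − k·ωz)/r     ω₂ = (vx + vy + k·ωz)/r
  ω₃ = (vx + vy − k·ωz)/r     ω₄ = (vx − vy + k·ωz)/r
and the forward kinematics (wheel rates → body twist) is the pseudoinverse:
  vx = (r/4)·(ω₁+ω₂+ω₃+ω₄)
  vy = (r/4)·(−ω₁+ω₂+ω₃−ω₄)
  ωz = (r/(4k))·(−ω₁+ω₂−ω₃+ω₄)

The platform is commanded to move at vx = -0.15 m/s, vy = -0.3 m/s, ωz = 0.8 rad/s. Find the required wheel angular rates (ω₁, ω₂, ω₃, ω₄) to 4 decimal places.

k = lx + ly = 0.1 + 0.1 = 0.2000;  k·ωz = 0.2000·0.8 = 0.1600
ω₁ (FL) = (vx − vy − k·ωz)/r = -0.0100/0.1 = -0.1000
ω₂ (FR) = (vx + vy + k·ωz)/r = -0.2900/0.1 = -2.9000
ω₃ (RL) = (vx + vy − k·ωz)/r = -0.6100/0.1 = -6.1000
ω₄ (RR) = (vx − vy + k·ωz)/r = 0.3100/0.1 = 3.1000

(-0.1000, -2.9000, -6.1000, 3.1000)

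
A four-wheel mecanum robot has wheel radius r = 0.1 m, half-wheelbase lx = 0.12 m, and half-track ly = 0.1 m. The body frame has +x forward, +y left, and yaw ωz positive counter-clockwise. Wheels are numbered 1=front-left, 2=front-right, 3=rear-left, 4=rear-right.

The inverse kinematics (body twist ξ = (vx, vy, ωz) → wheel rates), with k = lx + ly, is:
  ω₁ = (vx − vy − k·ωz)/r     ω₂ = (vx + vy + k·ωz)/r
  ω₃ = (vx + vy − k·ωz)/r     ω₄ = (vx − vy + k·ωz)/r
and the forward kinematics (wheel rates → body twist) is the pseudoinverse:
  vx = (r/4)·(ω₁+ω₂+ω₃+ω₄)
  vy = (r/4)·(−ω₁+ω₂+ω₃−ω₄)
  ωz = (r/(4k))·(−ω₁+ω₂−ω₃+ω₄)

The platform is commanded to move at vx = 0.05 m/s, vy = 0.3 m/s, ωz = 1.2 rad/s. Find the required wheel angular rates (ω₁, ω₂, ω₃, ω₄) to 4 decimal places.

(-5.1400, 6.1400, 0.8600, 0.1400)

k = lx + ly = 0.12 + 0.1 = 0.2200;  k·ωz = 0.2200·1.2 = 0.2640
ω₁ (FL) = (vx − vy − k·ωz)/r = -0.5140/0.1 = -5.1400
ω₂ (FR) = (vx + vy + k·ωz)/r = 0.6140/0.1 = 6.1400
ω₃ (RL) = (vx + vy − k·ωz)/r = 0.0860/0.1 = 0.8600
ω₄ (RR) = (vx − vy + k·ωz)/r = 0.0140/0.1 = 0.1400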